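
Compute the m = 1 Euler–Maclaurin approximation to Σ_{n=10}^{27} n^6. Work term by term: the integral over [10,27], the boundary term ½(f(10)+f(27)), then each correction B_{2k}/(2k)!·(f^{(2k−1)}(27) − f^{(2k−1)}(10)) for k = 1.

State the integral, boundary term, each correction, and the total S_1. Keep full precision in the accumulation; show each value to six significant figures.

S_1 ≈ 1.69424e+09

Integral: ∫_10^27 x^6 dx = 1.49291e+09.
Endpoint term: (f(10) + f(27))/2 = (1.00000e+06 + 3.87420e+08)/2 = 1.94210e+08.
Running total after boundary: 1.68712e+09.
k=1: B_{2}/(2)! × [f^{(1)}(27) − f^{(1)}(10)] = 1/12 × (8.60934e+07 − 600000) = 7.12445e+06.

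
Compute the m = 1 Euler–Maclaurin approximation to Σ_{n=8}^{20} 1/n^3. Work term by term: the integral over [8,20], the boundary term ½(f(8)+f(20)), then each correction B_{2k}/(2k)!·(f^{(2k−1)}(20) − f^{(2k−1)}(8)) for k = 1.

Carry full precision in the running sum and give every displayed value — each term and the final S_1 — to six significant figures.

S_1 ≈ 0.00766104

The integral term ∫_8^20 1/x^3 dx = 0.00656250.
Endpoint term: (f(8) + f(20))/2 = (0.00195312 + 0.000125000)/2 = 0.00103906.
Integral + boundary = 0.00760156.
k=1: B_{2}/(2)! × [f^{(1)}(20) − f^{(1)}(8)] = 1/12 × (-1.87500e-05 − (-0.000732422)) = 5.94727e-05.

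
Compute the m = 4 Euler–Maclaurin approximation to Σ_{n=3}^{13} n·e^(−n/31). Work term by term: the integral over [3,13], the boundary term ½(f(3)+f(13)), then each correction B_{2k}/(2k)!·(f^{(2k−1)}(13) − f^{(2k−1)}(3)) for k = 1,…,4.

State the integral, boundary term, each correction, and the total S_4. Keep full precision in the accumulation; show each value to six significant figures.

S_4 ≈ 65.5885

The integral term ∫_3^13 x·e^(−x/31) dx = 59.9898.
Boundary: ½(f(3) + f(13)) = ½(2.72328 + 8.54712) = 5.63520.
Integral + boundary = 65.6250.
Correction k=1: B_{2}/2! · (f^{(1)}(13) − f^{(1)}(3)) = 1/12 · (0.381757 − 0.819913) = -0.0365130.
Partial sum through k=1: 65.5885.
Correction k=2: B_{4}/4! · (f^{(3)}(13) − f^{(3)}(3)) = −1/720 · (0.00176556 − 0.00274239) = 1.35671e-06.
Partial sum through k=2: 65.5885.
Correction k=3: B_{6}/6! · (f^{(5)}(13) − f^{(5)}(3)) = 1/30240 · (3.26104e-06 − 4.81955e-06) = -5.15380e-11.
Partial sum through k=3: 65.5885.
Correction k=4: B_{8}/8! · (f^{(7)}(13) − f^{(7)}(3)) = −1/1209600 · (4.87500e-09 − 7.06079e-09) = 1.80704e-15.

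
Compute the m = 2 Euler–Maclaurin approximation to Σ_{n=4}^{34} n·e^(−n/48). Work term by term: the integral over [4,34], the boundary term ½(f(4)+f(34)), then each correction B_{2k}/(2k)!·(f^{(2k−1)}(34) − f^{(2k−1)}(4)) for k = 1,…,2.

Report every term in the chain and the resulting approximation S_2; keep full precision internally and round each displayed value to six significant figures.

S_2 ≈ 368.245

∫_4^34 x·e^(−x/48) dx evaluates to 358.091.
Endpoint term: (f(4) + f(34))/2 = (3.68018 + 16.7438)/2 = 10.2120.
Integral + boundary = 368.303.
k=1: B_{2}/(2)! × [f^{(1)}(34) − f^{(1)}(4)] = 1/12 × (0.143635 − 0.843374) = -0.0583116.
Running total after k=1: 368.245.
k=2: B_{4}/(4)! × [f^{(3)}(34) − f^{(3)}(4)] = −1/720 × (0.000489828 − 0.00116470) = 9.37318e-07.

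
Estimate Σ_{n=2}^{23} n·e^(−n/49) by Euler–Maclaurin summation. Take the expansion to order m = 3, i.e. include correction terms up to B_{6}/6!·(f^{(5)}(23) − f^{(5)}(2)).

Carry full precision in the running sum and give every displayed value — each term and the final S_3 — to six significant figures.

∫_2^23 x·e^(−x/49) dx evaluates to 192.695.
Endpoint term: (f(2) + f(23))/2 = (1.92001 + 14.3839)/2 = 8.15193.
Integral + boundary = 200.847.
k=1: B_{2}/(2)! × [f^{(1)}(23) − f^{(1)}(2)] = 1/12 × (0.331837 − 0.920822) = -0.0490820.
After k=1: 200.798.
k=2: B_{4}/(4)! × [f^{(3)}(23) − f^{(3)}(2)] = −1/720 × (0.000659145 − 0.00118319) = 7.27836e-07.
After k=2: 200.798.
k=3: B_{6}/(6)! × [f^{(5)}(23) − f^{(5)}(2)] = 1/30240 × (4.91496e-07 − 8.25847e-07) = -1.10566e-11.

S_3 ≈ 200.798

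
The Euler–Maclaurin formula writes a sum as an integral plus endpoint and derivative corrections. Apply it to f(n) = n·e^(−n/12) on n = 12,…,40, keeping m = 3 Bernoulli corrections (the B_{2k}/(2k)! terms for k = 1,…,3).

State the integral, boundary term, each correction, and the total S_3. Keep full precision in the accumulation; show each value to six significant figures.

S_3 ≈ 86.6025

The integral term ∫_12^40 x·e^(−x/12) dx = 83.6887.
Endpoint term: (f(12) + f(40))/2 = (4.41455 + 1.42696)/2 = 2.92076.
Integral + boundary = 86.6095.
Correction k=1: B_{2}/2! · (f^{(1)}(40) − f^{(1)}(12)) = 1/12 · (-0.0832393 − 0.00000) = -0.00693661.
Partial sum through k=1: 86.6025.
Correction k=2: B_{4}/4! · (f^{(3)}(40) − f^{(3)}(12)) = −1/720 · (-8.25787e-05 − 0.00510944) = 7.21113e-06.
Partial sum through k=2: 86.6025.
Correction k=3: B_{6}/6! · (f^{(5)}(40) − f^{(5)}(12)) = 1/30240 · (2.86732e-06 − 7.09644e-05) = -2.25189e-09.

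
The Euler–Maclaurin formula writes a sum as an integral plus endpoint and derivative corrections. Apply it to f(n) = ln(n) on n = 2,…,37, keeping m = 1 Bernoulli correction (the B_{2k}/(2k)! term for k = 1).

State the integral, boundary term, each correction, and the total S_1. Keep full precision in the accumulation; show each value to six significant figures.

S_1 ≈ 99.3303

The integral term ∫_2^37 ln(x) dx = 97.2177.
Boundary: ½(f(2) + f(37)) = ½(0.693147 + 3.61092) = 2.15203.
Running total after boundary: 99.3697.
Order-1 term: 1/12 · (0.0270270 − 0.500000) = -0.0394144.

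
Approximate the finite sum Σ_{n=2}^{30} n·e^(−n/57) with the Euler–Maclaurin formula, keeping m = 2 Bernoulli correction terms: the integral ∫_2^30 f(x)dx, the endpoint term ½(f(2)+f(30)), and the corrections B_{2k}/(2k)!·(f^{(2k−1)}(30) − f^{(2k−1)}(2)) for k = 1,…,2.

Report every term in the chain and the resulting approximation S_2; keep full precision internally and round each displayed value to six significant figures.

∫_2^30 x·e^(−x/57) dx evaluates to 317.380.
½[f(2) + f(30)] = ½[1.93104 + 17.7233] = 9.82718.
Integral + boundary = 327.208.
Correction k=1: B_{2}/2! · (f^{(1)}(30) − f^{(1)}(2)) = 1/12 · (0.279842 − 0.931643) = -0.0543167.
Partial sum through k=1: 327.153.
Correction k=2: B_{4}/4! · (f^{(3)}(30) − f^{(3)}(2)) = −1/720 · (0.000449799 − 0.000881097) = 5.99025e-07.

S_2 ≈ 327.153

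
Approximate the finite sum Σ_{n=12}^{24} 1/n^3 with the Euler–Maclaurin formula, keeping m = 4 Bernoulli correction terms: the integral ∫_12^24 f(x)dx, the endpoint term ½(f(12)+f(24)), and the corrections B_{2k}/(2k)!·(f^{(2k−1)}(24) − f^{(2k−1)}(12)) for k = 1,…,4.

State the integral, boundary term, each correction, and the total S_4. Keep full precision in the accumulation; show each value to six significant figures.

The integral term ∫_12^24 1/x^3 dx = 0.00260417.
Endpoint term: (f(12) + f(24))/2 = (0.000578704 + 7.23380e-05)/2 = 0.000325521.
Running total after boundary: 0.00292969.
Order-1 term: 1/12 · (-9.04225e-06 − (-0.000144676)) = 1.13028e-05.
After k=1: 0.00294099.
Order-2 term: −1/720 · (-3.13967e-07 − (-2.00939e-05)) = -2.74721e-08.
After k=2: 0.00294096.
Order-3 term: 1/30240 · (-2.28934e-08 − (-5.86071e-06)) = 1.93050e-10.
After k=3: 0.00294096.
Order-4 term: −1/1209600 · (-2.86168e-09 − (-2.93036e-06)) = -2.42022e-12.

S_4 ≈ 0.00294096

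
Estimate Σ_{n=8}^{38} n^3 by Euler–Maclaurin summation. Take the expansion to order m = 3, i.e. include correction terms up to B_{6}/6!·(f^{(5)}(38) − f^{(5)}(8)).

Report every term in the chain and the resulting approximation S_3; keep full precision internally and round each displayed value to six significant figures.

The integral term ∫_8^38 x^3 dx = 520260.
½[f(8) + f(38)] = ½[512.000 + 54872.0] = 27692.0.
Integral + boundary = 547952.
k=1: B_{2}/(2)! × [f^{(1)}(38) − f^{(1)}(8)] = 1/12 × (4332.00 − 192.000) = 345.000.
After k=1: 548297.
k=2: B_{4}/(4)! × [f^{(3)}(38) − f^{(3)}(8)] = −1/720 × (6.00000 − 6.00000) = 0.00000.
After k=2: 548297.
k=3: B_{6}/(6)! × [f^{(5)}(38) − f^{(5)}(8)] = 1/30240 × (0.00000 − 0.00000) = 0.00000.

S_3 ≈ 548297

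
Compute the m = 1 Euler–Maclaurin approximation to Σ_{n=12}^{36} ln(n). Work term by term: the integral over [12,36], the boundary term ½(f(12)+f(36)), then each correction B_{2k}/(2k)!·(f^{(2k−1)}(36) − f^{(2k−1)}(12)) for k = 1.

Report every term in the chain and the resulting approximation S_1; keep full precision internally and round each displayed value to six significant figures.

S_1 ≈ 78.2174

Integral: ∫_12^36 ln(x) dx = 75.1878.
Endpoint term: (f(12) + f(36))/2 = (2.48491 + 3.58352)/2 = 3.03421.
Running total after boundary: 78.2220.
Correction k=1: B_{2}/2! · (f^{(1)}(36) − f^{(1)}(12)) = 1/12 · (0.0277778 − 0.0833333) = -0.00462963.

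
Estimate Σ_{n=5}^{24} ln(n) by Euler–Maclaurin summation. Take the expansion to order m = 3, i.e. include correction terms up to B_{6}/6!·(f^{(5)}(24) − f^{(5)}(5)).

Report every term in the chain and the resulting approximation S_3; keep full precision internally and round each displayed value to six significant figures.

The integral term ∫_5^24 ln(x) dx = 49.2261.
Endpoint term: (f(5) + f(24))/2 = (1.60944 + 3.17805)/2 = 2.39375.
Integral + boundary = 51.6198.
Correction k=1: B_{2}/2! · (f^{(1)}(24) − f^{(1)}(5)) = 1/12 · (0.0416667 − 0.200000) = -0.0131944.
Running total after k=1: 51.6067.
Correction k=2: B_{4}/4! · (f^{(3)}(24) − f^{(3)}(5)) = −1/720 · (0.000144676 − 0.0160000) = 2.20213e-05.
Running total after k=2: 51.6067.
Correction k=3: B_{6}/6! · (f^{(5)}(24) − f^{(5)}(5)) = 1/30240 · (3.01408e-06 − 0.00768000) = -2.53869e-07.

S_3 ≈ 51.6067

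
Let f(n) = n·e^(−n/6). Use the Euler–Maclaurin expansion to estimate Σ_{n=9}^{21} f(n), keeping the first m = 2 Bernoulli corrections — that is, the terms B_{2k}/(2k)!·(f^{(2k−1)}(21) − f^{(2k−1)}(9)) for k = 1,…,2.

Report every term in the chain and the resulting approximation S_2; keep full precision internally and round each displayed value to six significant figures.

The integral term ∫_9^21 x·e^(−x/6) dx = 15.1897.
Endpoint term: (f(9) + f(21))/2 = (2.00817 + 0.634145)/2 = 1.32116.
Running total after boundary: 16.5109.
Correction k=1: B_{2}/2! · (f^{(1)}(21) − f^{(1)}(9)) = 1/12 · (-0.0754935 − (-0.111565)) = 0.00300597.
Running total after k=1: 16.5139.
Correction k=2: B_{4}/4! · (f^{(3)}(21) − f^{(3)}(9)) = −1/720 · (-0.000419408 − 0.00929709) = 1.34951e-05.

S_2 ≈ 16.5139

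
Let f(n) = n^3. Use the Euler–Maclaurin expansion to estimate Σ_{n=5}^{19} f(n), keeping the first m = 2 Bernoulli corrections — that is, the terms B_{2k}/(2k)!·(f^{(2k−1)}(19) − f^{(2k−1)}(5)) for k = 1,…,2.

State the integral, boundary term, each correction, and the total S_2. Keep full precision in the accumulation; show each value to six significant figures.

S_2 ≈ 36000.0

Integral: ∫_5^19 x^3 dx = 32424.0.
Boundary: ½(f(5) + f(19)) = ½(125.000 + 6859.00) = 3492.00.
So far: 35916.0.
Correction k=1: B_{2}/2! · (f^{(1)}(19) − f^{(1)}(5)) = 1/12 · (1083.00 − 75.0000) = 84.0000.
Partial sum through k=1: 36000.0.
Correction k=2: B_{4}/4! · (f^{(3)}(19) − f^{(3)}(5)) = −1/720 · (6.00000 − 6.00000) = 0.00000.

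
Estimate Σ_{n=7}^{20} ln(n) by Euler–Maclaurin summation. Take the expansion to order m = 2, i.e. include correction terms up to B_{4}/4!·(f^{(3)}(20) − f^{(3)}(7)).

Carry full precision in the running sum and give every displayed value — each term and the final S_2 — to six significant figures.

S_2 ≈ 35.7564

∫_7^20 ln(x) dx evaluates to 33.2933.
½[f(7) + f(20)] = ½[1.94591 + 2.99573] = 2.47082.
So far: 35.7641.
k=1: B_{2}/(2)! × [f^{(1)}(20) − f^{(1)}(7)] = 1/12 × (0.0500000 − 0.142857) = -0.00773810.
After k=1: 35.7564.
k=2: B_{4}/(4)! × [f^{(3)}(20) − f^{(3)}(7)] = −1/720 × (0.000250000 − 0.00583090) = 7.75126e-06.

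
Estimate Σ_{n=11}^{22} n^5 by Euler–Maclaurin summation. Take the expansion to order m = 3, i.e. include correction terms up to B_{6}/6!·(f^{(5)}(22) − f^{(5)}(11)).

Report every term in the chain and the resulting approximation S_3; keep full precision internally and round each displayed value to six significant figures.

S_3 ≈ 2.13502e+07

∫_11^22 x^5 dx evaluates to 1.86014e+07.
Boundary: ½(f(11) + f(22)) = ½(161051 + 5.15363e+06) = 2.65734e+06.
Running total after boundary: 2.12587e+07.
Correction k=1: B_{2}/2! · (f^{(1)}(22) − f^{(1)}(11)) = 1/12 · (1.17128e+06 − 73205.0) = 91506.2.
Running total after k=1: 2.13502e+07.
Correction k=2: B_{4}/4! · (f^{(3)}(22) − f^{(3)}(11)) = −1/720 · (29040.0 − 7260.00) = -30.2500.
Running total after k=2: 2.13502e+07.
Correction k=3: B_{6}/6! · (f^{(5)}(22) − f^{(5)}(11)) = 1/30240 · (120.000 − 120.000) = 0.00000.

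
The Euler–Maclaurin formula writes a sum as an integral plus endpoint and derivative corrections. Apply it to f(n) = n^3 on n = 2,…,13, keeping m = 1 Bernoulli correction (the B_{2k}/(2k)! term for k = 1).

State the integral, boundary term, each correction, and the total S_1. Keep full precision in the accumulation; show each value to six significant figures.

The integral term ∫_2^13 x^3 dx = 7136.25.
½[f(2) + f(13)] = ½[8.00000 + 2197.00] = 1102.50.
Integral + boundary = 8238.75.
k=1: B_{2}/(2)! × [f^{(1)}(13) − f^{(1)}(2)] = 1/12 × (507.000 − 12.0000) = 41.2500.

S_1 ≈ 8280.00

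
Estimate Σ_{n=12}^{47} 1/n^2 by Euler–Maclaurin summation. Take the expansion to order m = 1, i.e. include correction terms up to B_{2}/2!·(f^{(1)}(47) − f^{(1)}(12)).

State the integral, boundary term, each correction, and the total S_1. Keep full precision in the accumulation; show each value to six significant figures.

S_1 ≈ 0.0658502

∫_12^47 1/x^2 dx evaluates to 0.0620567.
Endpoint term: (f(12) + f(47))/2 = (0.00694444 + 0.000452694)/2 = 0.00369857.
Integral + boundary = 0.0657553.
Order-1 term: 1/12 · (-1.92636e-05 − (-0.00115741)) = 9.48453e-05.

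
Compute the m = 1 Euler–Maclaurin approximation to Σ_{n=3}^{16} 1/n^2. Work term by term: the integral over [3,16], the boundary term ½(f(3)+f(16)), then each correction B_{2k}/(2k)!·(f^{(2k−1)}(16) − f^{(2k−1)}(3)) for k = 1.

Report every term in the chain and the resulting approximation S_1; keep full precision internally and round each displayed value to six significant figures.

S_1 ≈ 0.334474

∫_3^16 1/x^2 dx evaluates to 0.270833.
Boundary: ½(f(3) + f(16)) = ½(0.111111 + 0.00390625) = 0.0575087.
Integral + boundary = 0.328342.
Order-1 term: 1/12 · (-0.000488281 − (-0.0740741)) = 0.00613215.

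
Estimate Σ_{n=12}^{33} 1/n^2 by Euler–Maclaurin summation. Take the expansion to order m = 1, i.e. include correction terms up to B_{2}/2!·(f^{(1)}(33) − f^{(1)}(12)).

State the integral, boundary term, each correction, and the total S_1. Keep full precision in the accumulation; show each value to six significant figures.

S_1 ≈ 0.0570535

∫_12^33 1/x^2 dx evaluates to 0.0530303.
Endpoint term: (f(12) + f(33))/2 = (0.00694444 + 0.000918274)/2 = 0.00393136.
Running total after boundary: 0.0569617.
Order-1 term: 1/12 · (-5.56529e-05 − (-0.00115741)) = 9.18129e-05.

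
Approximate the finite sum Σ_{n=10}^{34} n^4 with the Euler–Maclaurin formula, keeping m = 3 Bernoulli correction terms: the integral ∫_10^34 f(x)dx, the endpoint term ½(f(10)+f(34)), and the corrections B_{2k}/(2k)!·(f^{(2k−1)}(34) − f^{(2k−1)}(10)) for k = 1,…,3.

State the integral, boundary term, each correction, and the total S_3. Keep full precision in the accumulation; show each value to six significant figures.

The integral term ∫_10^34 x^4 dx = 9.06708e+06.
Endpoint term: (f(10) + f(34))/2 = (10000.0 + 1.33634e+06)/2 = 673168.
So far: 9.74025e+06.
k=1: B_{2}/(2)! × [f^{(1)}(34) − f^{(1)}(10)] = 1/12 × (157216 − 4000.00) = 12768.0.
Partial sum through k=1: 9.75302e+06.
k=2: B_{4}/(4)! × [f^{(3)}(34) − f^{(3)}(10)] = −1/720 × (816.000 − 240.000) = -0.800000.
Partial sum through k=2: 9.75302e+06.
k=3: B_{6}/(6)! × [f^{(5)}(34) − f^{(5)}(10)] = 1/30240 × (0.00000 − 0.00000) = 0.00000.

S_3 ≈ 9.75302e+06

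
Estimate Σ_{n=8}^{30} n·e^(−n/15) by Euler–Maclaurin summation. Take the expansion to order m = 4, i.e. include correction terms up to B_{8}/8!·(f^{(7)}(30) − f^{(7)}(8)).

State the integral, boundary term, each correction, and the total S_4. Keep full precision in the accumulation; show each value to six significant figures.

Integral: ∫_8^30 x·e^(−x/15) dx = 111.042.
Boundary: ½(f(8) + f(30)) = ½(4.69317 + 4.06006) = 4.37661.
So far: 115.418.
k=1: B_{2}/(2)! × [f^{(1)}(30) − f^{(1)}(8)] = 1/12 × (-0.135335 − 0.273768) = -0.0340920.
Partial sum through k=1: 115.384.
k=2: B_{4}/(4)! × [f^{(3)}(30) − f^{(3)}(8)] = −1/720 × (0.000601490 − 0.00643138) = 8.09707e-06.
Partial sum through k=2: 115.384.
k=3: B_{6}/(6)! × [f^{(5)}(30) − f^{(5)}(8)] = 1/30240 × (8.01987e-06 − 5.17601e-05) = -1.44643e-09.
Partial sum through k=3: 115.384.
k=4: B_{8}/(8)! × [f^{(7)}(30) − f^{(7)}(8)] = −1/1209600 × (5.94064e-08 − 3.33050e-07) = 2.26226e-13.

S_4 ≈ 115.384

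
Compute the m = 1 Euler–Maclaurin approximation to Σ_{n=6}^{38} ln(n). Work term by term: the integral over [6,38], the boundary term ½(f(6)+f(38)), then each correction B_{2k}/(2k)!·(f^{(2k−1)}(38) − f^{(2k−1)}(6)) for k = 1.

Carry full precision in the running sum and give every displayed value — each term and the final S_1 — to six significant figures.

S_1 ≈ 98.1807

The integral term ∫_6^38 ln(x) dx = 95.4777.
½[f(6) + f(38)] = ½[1.79176 + 3.63759] = 2.71467.
Integral + boundary = 98.1924.
Correction k=1: B_{2}/2! · (f^{(1)}(38) − f^{(1)}(6)) = 1/12 · (0.0263158 − 0.166667) = -0.0116959.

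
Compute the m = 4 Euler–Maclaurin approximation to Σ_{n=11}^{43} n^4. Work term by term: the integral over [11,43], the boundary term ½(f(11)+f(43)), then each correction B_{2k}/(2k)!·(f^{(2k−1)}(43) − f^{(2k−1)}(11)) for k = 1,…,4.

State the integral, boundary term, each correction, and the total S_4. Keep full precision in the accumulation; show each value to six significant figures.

∫_11^43 x^4 dx evaluates to 2.93695e+07.
Endpoint term: (f(11) + f(43))/2 = (14641.0 + 3.41880e+06)/2 = 1.71672e+06.
Running total after boundary: 3.10862e+07.
Correction k=1: B_{2}/2! · (f^{(1)}(43) − f^{(1)}(11)) = 1/12 · (318028 − 5324.00) = 26058.7.
Running total after k=1: 3.11123e+07.
Correction k=2: B_{4}/4! · (f^{(3)}(43) − f^{(3)}(11)) = −1/720 · (1032.00 − 264.000) = -1.06667.
Running total after k=2: 3.11123e+07.
Correction k=3: B_{6}/6! · (f^{(5)}(43) − f^{(5)}(11)) = 1/30240 · (0.00000 − 0.00000) = 0.00000.
Running total after k=3: 3.11123e+07.
Correction k=4: B_{8}/8! · (f^{(7)}(43) − f^{(7)}(11)) = −1/1209600 · (0.00000 − 0.00000) = 0.00000.

S_4 ≈ 3.11123e+07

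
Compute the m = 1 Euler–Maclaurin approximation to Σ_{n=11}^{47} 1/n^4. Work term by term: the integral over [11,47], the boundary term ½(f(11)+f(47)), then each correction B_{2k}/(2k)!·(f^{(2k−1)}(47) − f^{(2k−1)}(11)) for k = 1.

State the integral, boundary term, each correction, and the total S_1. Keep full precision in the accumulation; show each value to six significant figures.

S_1 ≈ 0.000283549

The integral term ∫_11^47 1/x^4 dx = 0.000247228.
½[f(11) + f(47)] = ½[6.83013e-05 + 2.04931e-07] = 3.42531e-05.
Integral + boundary = 0.000281481.
Order-1 term: 1/12 · (-1.74410e-08 − (-2.48369e-05)) = 2.06828e-06.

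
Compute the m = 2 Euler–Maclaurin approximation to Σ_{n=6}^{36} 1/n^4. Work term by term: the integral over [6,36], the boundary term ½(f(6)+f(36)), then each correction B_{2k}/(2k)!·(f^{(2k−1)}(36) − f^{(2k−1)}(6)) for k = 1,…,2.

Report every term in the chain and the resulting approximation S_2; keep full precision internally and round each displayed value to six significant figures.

The integral term ∫_6^36 1/x^4 dx = 0.00153607.
Endpoint term: (f(6) + f(36))/2 = (0.000771605 + 5.95374e-07)/2 = 0.000386100.
So far: 0.00192217.
k=1: B_{2}/(2)! × [f^{(1)}(36) − f^{(1)}(6)] = 1/12 × (-6.61527e-08 − (-0.000514403)) = 4.28614e-05.
After k=1: 0.00196503.
k=2: B_{4}/(4)! × [f^{(3)}(36) − f^{(3)}(6)] = −1/720 × (-1.53131e-09 − (-0.000428669)) = -5.95372e-07.

S_2 ≈ 0.00196443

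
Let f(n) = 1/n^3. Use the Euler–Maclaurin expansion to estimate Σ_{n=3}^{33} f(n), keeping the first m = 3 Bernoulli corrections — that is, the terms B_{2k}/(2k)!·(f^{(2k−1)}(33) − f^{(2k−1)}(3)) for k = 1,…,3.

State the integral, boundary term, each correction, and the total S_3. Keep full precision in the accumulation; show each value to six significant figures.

S_3 ≈ 0.0766134

Integral: ∫_3^33 1/x^3 dx = 0.0550964.
Boundary: ½(f(3) + f(33)) = ½(0.0370370 + 2.78265e-05) = 0.0185324.
Running total after boundary: 0.0736289.
Order-1 term: 1/12 · (-2.52968e-06 − (-0.0370370)) = 0.00308621.
Running total after k=1: 0.0767151.
Order-2 term: −1/720 · (-4.64588e-08 − (-0.0823045)) = -0.000114312.
Running total after k=2: 0.0766007.
Order-3 term: 1/30240 · (-1.79180e-09 − (-0.384088)) = 1.27013e-05.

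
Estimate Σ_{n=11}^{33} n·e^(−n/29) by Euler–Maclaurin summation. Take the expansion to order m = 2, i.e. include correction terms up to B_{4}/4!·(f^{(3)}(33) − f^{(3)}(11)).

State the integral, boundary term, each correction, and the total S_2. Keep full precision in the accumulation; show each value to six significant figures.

S_2 ≈ 226.614

The integral term ∫_11^33 x·e^(−x/29) dx = 217.601.
½[f(11) + f(33)] = ½[7.52767 + 10.5759] = 9.05178.
Running total after boundary: 226.653.
k=1: B_{2}/(2)! × [f^{(1)}(33) − f^{(1)}(11)] = 1/12 × (-0.0442043 − 0.424759) = -0.0390802.
Partial sum through k=1: 226.614.
k=2: B_{4}/(4)! × [f^{(3)}(33) − f^{(3)}(11)] = −1/720 × (0.000709582 − 0.00213249) = 1.97626e-06.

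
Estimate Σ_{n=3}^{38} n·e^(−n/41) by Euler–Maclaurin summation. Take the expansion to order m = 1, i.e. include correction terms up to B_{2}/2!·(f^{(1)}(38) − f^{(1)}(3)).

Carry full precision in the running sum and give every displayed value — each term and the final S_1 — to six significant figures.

∫_3^38 x·e^(−x/41) dx evaluates to 394.696.
Endpoint term: (f(3) + f(38))/2 = (2.78833 + 15.0407)/2 = 8.91449.
So far: 403.610.
Correction k=1: B_{2}/2! · (f^{(1)}(38) − f^{(1)}(3)) = 1/12 · (0.0289615 − 0.861434) = -0.0693727.

S_1 ≈ 403.541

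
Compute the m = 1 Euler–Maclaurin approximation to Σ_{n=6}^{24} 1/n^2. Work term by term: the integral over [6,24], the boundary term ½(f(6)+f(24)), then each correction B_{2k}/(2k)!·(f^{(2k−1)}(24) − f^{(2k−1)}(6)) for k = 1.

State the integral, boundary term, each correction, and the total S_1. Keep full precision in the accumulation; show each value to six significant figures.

The integral term ∫_6^24 1/x^2 dx = 0.125000.
Boundary: ½(f(6) + f(24)) = ½(0.0277778 + 0.00173611) = 0.0147569.
Running total after boundary: 0.139757.
Order-1 term: 1/12 · (-0.000144676 − (-0.00925926)) = 0.000759549.

S_1 ≈ 0.140516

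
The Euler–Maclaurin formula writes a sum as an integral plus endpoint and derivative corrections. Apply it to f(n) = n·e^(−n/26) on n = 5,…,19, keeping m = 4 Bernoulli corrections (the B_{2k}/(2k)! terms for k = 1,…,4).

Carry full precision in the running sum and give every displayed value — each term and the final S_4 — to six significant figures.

Integral: ∫_5^19 x·e^(−x/26) dx = 101.593.
Endpoint term: (f(5) + f(19))/2 = (4.12526 + 9.14923)/2 = 6.63725.
Running total after boundary: 108.230.
Correction k=1: B_{2}/2! · (f^{(1)}(19) − f^{(1)}(5)) = 1/12 · (0.129645 − 0.666389) = -0.0447287.
Partial sum through k=1: 108.185.
Correction k=2: B_{4}/4! · (f^{(3)}(19) − f^{(3)}(5)) = −1/720 · (0.00161645 − 0.00342677) = 2.51433e-06.
Partial sum through k=2: 108.185.
Correction k=3: B_{6}/6! · (f^{(5)}(19) − f^{(5)}(5)) = 1/30240 · (4.49870e-06 − 8.68011e-06) = -1.38274e-10.
Partial sum through k=3: 108.185.
Correction k=4: B_{8}/8! · (f^{(7)}(19) − f^{(7)}(5)) = −1/1209600 · (9.77249e-09 − 1.81820e-08) = 6.95231e-15.

S_4 ≈ 108.185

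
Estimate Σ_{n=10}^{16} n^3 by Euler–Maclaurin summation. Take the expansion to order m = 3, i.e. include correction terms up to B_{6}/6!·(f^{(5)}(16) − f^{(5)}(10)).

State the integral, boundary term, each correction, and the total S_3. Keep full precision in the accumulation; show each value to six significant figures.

S_3 ≈ 16471.0

Integral: ∫_10^16 x^3 dx = 13884.0.
Boundary: ½(f(10) + f(16)) = ½(1000.00 + 4096.00) = 2548.00.
Integral + boundary = 16432.0.
Correction k=1: B_{2}/2! · (f^{(1)}(16) − f^{(1)}(10)) = 1/12 · (768.000 − 300.000) = 39.0000.
After k=1: 16471.0.
Correction k=2: B_{4}/4! · (f^{(3)}(16) − f^{(3)}(10)) = −1/720 · (6.00000 − 6.00000) = 0.00000.
After k=2: 16471.0.
Correction k=3: B_{6}/6! · (f^{(5)}(16) − f^{(5)}(10)) = 1/30240 · (0.00000 − 0.00000) = 0.00000.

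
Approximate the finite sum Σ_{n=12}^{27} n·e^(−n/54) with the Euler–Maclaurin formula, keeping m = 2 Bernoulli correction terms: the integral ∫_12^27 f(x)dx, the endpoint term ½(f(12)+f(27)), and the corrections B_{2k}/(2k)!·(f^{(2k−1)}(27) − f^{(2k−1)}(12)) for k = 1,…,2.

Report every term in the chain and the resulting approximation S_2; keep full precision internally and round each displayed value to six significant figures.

S_2 ≈ 213.829

∫_12^27 x·e^(−x/54) dx evaluates to 200.863.
½[f(12) + f(27)] = ½[9.60885 + 16.3763] = 12.9926.
Integral + boundary = 213.856.
k=1: B_{2}/(2)! × [f^{(1)}(27) − f^{(1)}(12)] = 1/12 × (0.303265 − 0.622796) = -0.0266275.
After k=1: 213.829.
k=2: B_{4}/(4)! × [f^{(3)}(27) − f^{(3)}(12)] = −1/720 × (0.000520002 − 0.000762781) = 3.37193e-07.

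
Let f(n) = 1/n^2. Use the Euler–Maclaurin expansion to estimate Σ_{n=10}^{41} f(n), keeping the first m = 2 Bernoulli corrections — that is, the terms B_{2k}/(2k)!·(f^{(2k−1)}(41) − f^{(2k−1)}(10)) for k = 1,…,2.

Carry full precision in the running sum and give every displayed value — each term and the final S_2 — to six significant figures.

S_2 ≈ 0.0810711

∫_10^41 1/x^2 dx evaluates to 0.0756098.
Boundary: ½(f(10) + f(41)) = ½(0.0100000 + 0.000594884) = 0.00529744.
Running total after boundary: 0.0809072.
Correction k=1: B_{2}/2! · (f^{(1)}(41) − f^{(1)}(10)) = 1/12 · (-2.90187e-05 − (-0.00200000)) = 0.000164248.
Running total after k=1: 0.0810714.
Correction k=2: B_{4}/4! · (f^{(3)}(41) − f^{(3)}(10)) = −1/720 · (-2.07153e-07 − (-0.000240000)) = -3.33046e-07.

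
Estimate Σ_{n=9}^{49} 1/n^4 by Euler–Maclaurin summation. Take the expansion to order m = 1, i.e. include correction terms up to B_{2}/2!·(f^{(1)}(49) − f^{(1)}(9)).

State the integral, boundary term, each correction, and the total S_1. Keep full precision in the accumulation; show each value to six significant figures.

∫_9^49 1/x^4 dx evaluates to 0.000454414.
½[f(9) + f(49)] = ½[0.000152416 + 1.73467e-07] = 7.62946e-05.
So far: 0.000530709.
k=1: B_{2}/(2)! × [f^{(1)}(49) − f^{(1)}(9)] = 1/12 × (-1.41605e-08 − (-6.77404e-05)) = 5.64385e-06.

S_1 ≈ 0.000536353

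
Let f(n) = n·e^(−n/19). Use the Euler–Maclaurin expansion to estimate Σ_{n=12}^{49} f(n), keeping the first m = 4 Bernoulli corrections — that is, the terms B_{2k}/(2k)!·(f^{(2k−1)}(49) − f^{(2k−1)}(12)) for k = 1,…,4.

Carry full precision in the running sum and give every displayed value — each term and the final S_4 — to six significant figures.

S_4 ≈ 220.221

Integral: ∫_12^49 x·e^(−x/19) dx = 215.199.
½[f(12) + f(49)] = ½[6.38102 + 3.71684] = 5.04893.
So far: 220.247.
Correction k=1: B_{2}/2! · (f^{(1)}(49) − f^{(1)}(12)) = 1/12 · (-0.119769 − 0.195908) = -0.0263065.
After k=1: 220.221.
Correction k=2: B_{4}/4! · (f^{(3)}(49) − f^{(3)}(12)) = −1/720 · (8.84721e-05 − 0.00348867) = 4.72250e-06.
After k=2: 220.221.
Correction k=3: B_{6}/6! · (f^{(5)}(49) − f^{(5)}(12)) = 1/30240 · (1.40918e-06 − 1.78246e-05) = -5.42837e-10.
After k=3: 220.221.
Correction k=4: B_{8}/8! · (f^{(7)}(49) − f^{(7)}(12)) = −1/1209600 · (7.12823e-09 − 7.19812e-08) = 5.36152e-14.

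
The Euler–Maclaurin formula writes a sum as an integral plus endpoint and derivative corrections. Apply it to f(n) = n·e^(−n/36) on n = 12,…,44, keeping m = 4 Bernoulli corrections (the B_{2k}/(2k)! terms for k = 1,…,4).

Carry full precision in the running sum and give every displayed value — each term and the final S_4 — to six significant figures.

The integral term ∫_12^44 x·e^(−x/36) dx = 389.791.
½[f(12) + f(44)] = ½[8.59838 + 12.9613] = 10.7798.
So far: 400.570.
k=1: B_{2}/(2)! × [f^{(1)}(44) − f^{(1)}(12)] = 1/12 × (-0.0654611 − 0.477688) = -0.0452624.
Partial sum through k=1: 400.525.
k=2: B_{4}/(4)! × [f^{(3)}(44) − f^{(3)}(12)] = −1/720 × (0.000404081 − 0.00147434) = 1.48648e-06.
Partial sum through k=2: 400.525.
k=3: B_{6}/(6)! × [f^{(5)}(44) − f^{(5)}(12)] = 1/30240 × (6.62555e-07 − 1.99082e-06) = -4.39241e-11.
Partial sum through k=3: 400.525.
k=4: B_{8}/(8)! × [f^{(7)}(44) − f^{(7)}(12)] = −1/1209600 × (7.81882e-10 − 2.19447e-09) = 1.16781e-15.

S_4 ≈ 400.525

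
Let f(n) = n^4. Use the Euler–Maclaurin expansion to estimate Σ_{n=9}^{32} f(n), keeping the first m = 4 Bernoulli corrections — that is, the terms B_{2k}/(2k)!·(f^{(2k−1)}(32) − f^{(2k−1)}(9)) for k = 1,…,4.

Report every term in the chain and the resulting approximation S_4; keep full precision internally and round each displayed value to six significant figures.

S_4 ≈ 7.23732e+06

∫_9^32 x^4 dx evaluates to 6.69908e+06.
½[f(9) + f(32)] = ½[6561.00 + 1.04858e+06] = 527568.
Running total after boundary: 7.22665e+06.
Correction k=1: B_{2}/2! · (f^{(1)}(32) − f^{(1)}(9)) = 1/12 · (131072 − 2916.00) = 10679.7.
Partial sum through k=1: 7.23732e+06.
Correction k=2: B_{4}/4! · (f^{(3)}(32) − f^{(3)}(9)) = −1/720 · (768.000 − 216.000) = -0.766667.
Partial sum through k=2: 7.23732e+06.
Correction k=3: B_{6}/6! · (f^{(5)}(32) − f^{(5)}(9)) = 1/30240 · (0.00000 − 0.00000) = 0.00000.
Partial sum through k=3: 7.23732e+06.
Correction k=4: B_{8}/8! · (f^{(7)}(32) − f^{(7)}(9)) = −1/1209600 · (0.00000 − 0.00000) = 0.00000.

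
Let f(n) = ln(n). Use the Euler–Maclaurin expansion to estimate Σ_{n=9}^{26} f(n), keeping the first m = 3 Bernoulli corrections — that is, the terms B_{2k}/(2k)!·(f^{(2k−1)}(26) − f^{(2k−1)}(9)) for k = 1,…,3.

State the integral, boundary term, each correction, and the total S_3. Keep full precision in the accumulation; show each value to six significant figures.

The integral term ∫_9^26 ln(x) dx = 47.9355.
Endpoint term: (f(9) + f(26))/2 = (2.19722 + 3.25810)/2 = 2.72766.
So far: 50.6631.
Order-1 term: 1/12 · (0.0384615 − 0.111111) = -0.00605413.
Running total after k=1: 50.6571.
Order-2 term: −1/720 · (0.000113792 − 0.00274348) = 3.65235e-06.
Running total after k=2: 50.6571.
Order-3 term: 1/30240 · (2.01997e-06 − 0.000406442) = -1.33737e-08.

S_3 ≈ 50.6571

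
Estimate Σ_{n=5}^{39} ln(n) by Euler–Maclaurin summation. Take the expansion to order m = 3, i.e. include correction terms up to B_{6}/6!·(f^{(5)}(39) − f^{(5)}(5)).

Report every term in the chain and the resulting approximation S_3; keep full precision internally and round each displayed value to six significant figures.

The integral term ∫_5^39 ln(x) dx = 100.832.
Endpoint term: (f(5) + f(39))/2 = (1.60944 + 3.66356)/2 = 2.63650.
So far: 103.468.
Correction k=1: B_{2}/2! · (f^{(1)}(39) − f^{(1)}(5)) = 1/12 · (0.0256410 − 0.200000) = -0.0145299.
Running total after k=1: 103.454.
Correction k=2: B_{4}/4! · (f^{(3)}(39) − f^{(3)}(5)) = −1/720 · (3.37160e-05 − 0.0160000) = 2.21754e-05.
Running total after k=2: 103.454.
Correction k=3: B_{6}/6! · (f^{(5)}(39) − f^{(5)}(5)) = 1/30240 · (2.66004e-07 − 0.00768000) = -2.53959e-07.

S_3 ≈ 103.454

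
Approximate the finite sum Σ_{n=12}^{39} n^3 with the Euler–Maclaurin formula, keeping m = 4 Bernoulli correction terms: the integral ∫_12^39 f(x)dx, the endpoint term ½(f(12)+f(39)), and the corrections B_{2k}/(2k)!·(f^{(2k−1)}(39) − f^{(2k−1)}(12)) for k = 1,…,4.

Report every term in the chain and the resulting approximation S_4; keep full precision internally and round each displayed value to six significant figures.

S_4 ≈ 604044

∫_12^39 x^3 dx evaluates to 573176.
Boundary: ½(f(12) + f(39)) = ½(1728.00 + 59319.0) = 30523.5.
Integral + boundary = 603700.
Correction k=1: B_{2}/2! · (f^{(1)}(39) − f^{(1)}(12)) = 1/12 · (4563.00 − 432.000) = 344.250.
Partial sum through k=1: 604044.
Correction k=2: B_{4}/4! · (f^{(3)}(39) − f^{(3)}(12)) = −1/720 · (6.00000 − 6.00000) = 0.00000.
Partial sum through k=2: 604044.
Correction k=3: B_{6}/6! · (f^{(5)}(39) − f^{(5)}(12)) = 1/30240 · (0.00000 − 0.00000) = 0.00000.
Partial sum through k=3: 604044.
Correction k=4: B_{8}/8! · (f^{(7)}(39) − f^{(7)}(12)) = −1/1209600 · (0.00000 − 0.00000) = 0.00000.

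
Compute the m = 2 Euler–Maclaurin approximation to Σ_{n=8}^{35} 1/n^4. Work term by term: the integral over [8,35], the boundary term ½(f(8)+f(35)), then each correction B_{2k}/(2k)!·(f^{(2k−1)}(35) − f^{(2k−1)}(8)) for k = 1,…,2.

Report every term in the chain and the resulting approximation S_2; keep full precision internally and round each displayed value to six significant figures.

∫_8^35 1/x^4 dx evaluates to 0.000643267.
Endpoint term: (f(8) + f(35))/2 = (0.000244141 + 6.66389e-07)/2 = 0.000122404.
So far: 0.000765671.
k=1: B_{2}/(2)! × [f^{(1)}(35) − f^{(1)}(8)] = 1/12 × (-7.61587e-08 − (-0.000122070)) = 1.01662e-05.
Partial sum through k=1: 0.000775837.
k=2: B_{4}/(4)! × [f^{(3)}(35) − f^{(3)}(8)] = −1/720 × (-1.86511e-09 − (-5.72205e-05)) = -7.94703e-08.

S_2 ≈ 0.000775757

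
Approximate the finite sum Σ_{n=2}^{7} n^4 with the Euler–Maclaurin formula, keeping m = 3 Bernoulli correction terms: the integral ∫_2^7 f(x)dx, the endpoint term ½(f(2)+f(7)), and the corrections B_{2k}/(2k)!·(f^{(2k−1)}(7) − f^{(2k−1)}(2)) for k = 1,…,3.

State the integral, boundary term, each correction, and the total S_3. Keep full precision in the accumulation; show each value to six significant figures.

S_3 ≈ 4675.00

Integral: ∫_2^7 x^4 dx = 3355.00.
Boundary: ½(f(2) + f(7)) = ½(16.0000 + 2401.00) = 1208.50.
So far: 4563.50.
Order-1 term: 1/12 · (1372.00 − 32.0000) = 111.667.
After k=1: 4675.17.
Order-2 term: −1/720 · (168.000 − 48.0000) = -0.166667.
After k=2: 4675.00.
Order-3 term: 1/30240 · (0.00000 − 0.00000) = 0.00000.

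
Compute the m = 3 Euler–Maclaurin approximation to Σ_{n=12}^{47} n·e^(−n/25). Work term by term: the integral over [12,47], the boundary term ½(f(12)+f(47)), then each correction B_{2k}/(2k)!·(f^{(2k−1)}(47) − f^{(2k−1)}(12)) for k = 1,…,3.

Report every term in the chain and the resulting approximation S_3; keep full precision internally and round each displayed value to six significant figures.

S_3 ≈ 304.973

Integral: ∫_12^47 x·e^(−x/25) dx = 297.712.
Endpoint term: (f(12) + f(47))/2 = (7.42540 + 7.17173)/2 = 7.29857.
Running total after boundary: 305.011.
Correction k=1: B_{2}/2! · (f^{(1)}(47) − f^{(1)}(12)) = 1/12 · (-0.134279 − 0.321767) = -0.0380039.
Partial sum through k=1: 304.973.
Correction k=2: B_{4}/4! · (f^{(3)}(47) − f^{(3)}(12)) = −1/720 · (0.000273441 − 0.00249493) = 3.08541e-06.
Partial sum through k=2: 304.973.
Correction k=3: B_{6}/6! · (f^{(5)}(47) − f^{(5)}(12)) = 1/30240 · (1.21877e-06 − 7.16007e-06) = -1.96472e-10.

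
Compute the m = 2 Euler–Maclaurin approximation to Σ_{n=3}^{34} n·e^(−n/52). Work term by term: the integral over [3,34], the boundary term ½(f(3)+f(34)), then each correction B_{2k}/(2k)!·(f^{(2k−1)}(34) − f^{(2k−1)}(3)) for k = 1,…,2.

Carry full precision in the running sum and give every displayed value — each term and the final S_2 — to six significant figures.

The integral term ∫_3^34 x·e^(−x/52) dx = 374.043.
½[f(3) + f(34)] = ½[2.83182 + 17.6814] = 10.2566.
So far: 384.299.
Order-1 term: 1/12 · (0.180014 − 0.889482) = -0.0591223.
Partial sum through k=1: 384.240.
Order-2 term: −1/720 · (0.000451220 − 0.00102713) = 7.99877e-07.

S_2 ≈ 384.240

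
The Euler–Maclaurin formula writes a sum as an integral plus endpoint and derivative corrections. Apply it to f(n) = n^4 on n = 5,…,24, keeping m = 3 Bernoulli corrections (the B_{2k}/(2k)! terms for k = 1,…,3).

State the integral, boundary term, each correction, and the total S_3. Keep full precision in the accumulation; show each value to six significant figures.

S_3 ≈ 1.76267e+06

∫_5^24 x^4 dx evaluates to 1.59190e+06.
Boundary: ½(f(5) + f(24)) = ½(625.000 + 331776) = 166200.
Running total after boundary: 1.75810e+06.
Order-1 term: 1/12 · (55296.0 − 500.000) = 4566.33.
After k=1: 1.76267e+06.
Order-2 term: −1/720 · (576.000 − 120.000) = -0.633333.
After k=2: 1.76267e+06.
Order-3 term: 1/30240 · (0.00000 − 0.00000) = 0.00000.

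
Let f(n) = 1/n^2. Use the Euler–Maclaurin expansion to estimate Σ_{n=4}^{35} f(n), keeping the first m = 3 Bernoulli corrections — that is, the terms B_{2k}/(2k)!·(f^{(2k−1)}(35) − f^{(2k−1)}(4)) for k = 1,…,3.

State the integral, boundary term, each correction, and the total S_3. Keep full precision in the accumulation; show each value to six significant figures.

S_3 ≈ 0.255656

The integral term ∫_4^35 1/x^2 dx = 0.221429.
Boundary: ½(f(4) + f(35)) = ½(0.0625000 + 0.000816327) = 0.0316582.
Integral + boundary = 0.253087.
Correction k=1: B_{2}/2! · (f^{(1)}(35) − f^{(1)}(4)) = 1/12 · (-4.66472e-05 − (-0.0312500)) = 0.00260028.
Running total after k=1: 0.255687.
Correction k=2: B_{4}/4! · (f^{(3)}(35) − f^{(3)}(4)) = −1/720 · (-4.56952e-07 − (-0.0234375)) = -3.25514e-05.
Running total after k=2: 0.255654.
Correction k=3: B_{6}/6! · (f^{(5)}(35) − f^{(5)}(4)) = 1/30240 · (-1.11907e-08 − (-0.0439453)) = 1.45322e-06.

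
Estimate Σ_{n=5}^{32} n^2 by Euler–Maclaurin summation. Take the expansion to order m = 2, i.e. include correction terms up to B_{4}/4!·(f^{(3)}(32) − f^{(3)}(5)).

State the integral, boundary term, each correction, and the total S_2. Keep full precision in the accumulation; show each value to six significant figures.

S_2 ≈ 11410.0

The integral term ∫_5^32 x^2 dx = 10881.0.
½[f(5) + f(32)] = ½[25.0000 + 1024.00] = 524.500.
Running total after boundary: 11405.5.
Order-1 term: 1/12 · (64.0000 − 10.0000) = 4.50000.
Running total after k=1: 11410.0.
Order-2 term: −1/720 · (0.00000 − 0.00000) = 0.00000.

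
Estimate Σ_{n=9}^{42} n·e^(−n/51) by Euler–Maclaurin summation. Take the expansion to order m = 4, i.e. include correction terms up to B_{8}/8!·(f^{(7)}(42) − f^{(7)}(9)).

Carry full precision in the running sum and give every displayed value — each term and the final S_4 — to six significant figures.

S_4 ≈ 496.294

∫_9^42 x·e^(−x/51) dx evaluates to 483.356.
Boundary: ½(f(9) + f(42)) = ½(7.54401 + 18.4330) = 12.9885.
Running total after boundary: 496.345.
k=1: B_{2}/(2)! × [f^{(1)}(42) − f^{(1)}(9)] = 1/12 × (0.0774494 − 0.690302) = -0.0510710.
Partial sum through k=1: 496.294.
k=2: B_{4}/(4)! × [f^{(3)}(42) − f^{(3)}(9)] = −1/720 × (0.000367247 − 0.000909938) = 7.53737e-07.
Partial sum through k=2: 496.294.
k=3: B_{6}/(6)! × [f^{(5)}(42) − f^{(5)}(9)] = 1/30240 × (2.70941e-07 − 5.97646e-07) = -1.08037e-11.
Partial sum through k=3: 496.294.
k=4: B_{8}/(8)! × [f^{(7)}(42) − f^{(7)}(9)] = −1/1209600 × (1.54051e-10 − 3.25048e-10) = 1.41367e-16.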